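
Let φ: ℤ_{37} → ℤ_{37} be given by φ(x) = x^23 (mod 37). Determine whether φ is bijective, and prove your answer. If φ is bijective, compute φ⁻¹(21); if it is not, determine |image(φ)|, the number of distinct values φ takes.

3

Since 37 is prime, the nonzero elements of ℤ_{37} form a cyclic group of order 36.
As gcd(23, 36) = 1, raising to the 23rd power is a bijection on this group: if x_1^23 ≡ x_2^23 then (x_1x_2^{−1})^23 = 1, and the only element of order dividing gcd(23, 36) = 1 is 1, so x_1 = x_2.
With φ(0) = 0 this makes φ injective on all of ℤ_{37}, hence bijective (finite equal-size domain and codomain). In particular φ is bijective.
Since φ is bijective, we find the preimage of 21. The inverse of x ↦ x^23 on (ℤ_{37})^× is x ↦ x^11, because 23·11 = 253 = 7·36 + 1 ≡ 1 (mod 36) and x^{36} = 1 for x ≠ 0 (Fermat). So φ⁻¹(21) = 21^11 mod 37.
Repeated squaring mod 37: 21^1 ≡ 21, 21^2 ≡ 21² = 441 ≡ 34, 21^4 ≡ 34² = 1156 ≡ 9, 21^8 ≡ 9² = 81 ≡ 7. Since 11 = 8 + 2 + 1, 21^11 ≡ 7·34·21: 7·34 = 238 ≡ 16, then 16·21 = 336 ≡ 3. So 21^11 ≡ 3 (mod 37).
Hence φ⁻¹(21) = 3.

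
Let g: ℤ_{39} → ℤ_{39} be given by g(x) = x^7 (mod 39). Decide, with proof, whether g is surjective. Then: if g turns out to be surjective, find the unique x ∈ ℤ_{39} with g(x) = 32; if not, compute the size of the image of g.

Computing x^7 mod 39 for each x (by repeated squaring, reducing mod 39 at every step), the values g(0), g(1), …, g(38) are: 0, 1, 11, 3, 4, 8, 33, 19, 5, 9, 10, 2, 12, 13, 14, 24, 16, 17, 21, 7, 32, 18, 22, 23, 15, 25, 26, 27, 37, 29, 30, 34, 20, 6, 31, 35, 36, 28, 38.
Every element of ℤ_{39} appears exactly once in this list, so g is a bijection, and in particular surjective.
Since g is surjective, we read off the preimage of 32 from the same table: g(20) = 32, so g⁻¹(32) = 20.

20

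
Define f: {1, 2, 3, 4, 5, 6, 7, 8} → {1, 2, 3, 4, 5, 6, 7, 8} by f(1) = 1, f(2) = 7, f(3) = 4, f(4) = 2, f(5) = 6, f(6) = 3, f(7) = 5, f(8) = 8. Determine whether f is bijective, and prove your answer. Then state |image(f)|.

The values 1, 7, 4, 2, 6, 3, 5, 8 are a permutation of {1, 2, 3, 4, 5, 6, 7, 8}: each element appears exactly once.
So f is injective and surjective, hence bijective.
The image of f is {1, 2, 3, 4, 5, 6, 7, 8}, which has 8 elements.

8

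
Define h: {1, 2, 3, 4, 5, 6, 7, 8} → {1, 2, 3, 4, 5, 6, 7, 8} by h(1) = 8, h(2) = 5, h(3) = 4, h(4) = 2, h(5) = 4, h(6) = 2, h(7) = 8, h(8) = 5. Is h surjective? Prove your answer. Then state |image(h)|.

4

No element maps to 1, so h is not surjective.
The image of h is {2, 4, 5, 8}, which has 4 elements.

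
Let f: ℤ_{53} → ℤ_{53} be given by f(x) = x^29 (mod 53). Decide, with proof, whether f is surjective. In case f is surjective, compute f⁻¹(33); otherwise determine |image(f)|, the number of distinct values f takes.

Since 53 is prime, the nonzero elements of ℤ_{53} form a cyclic group of order 52.
As gcd(29, 52) = 1, raising to the 29th power is a bijection on this group: if x_1^29 ≡ x_2^29 then (x_1x_2^{−1})^29 = 1, and the only element of order dividing gcd(29, 52) = 1 is 1, so x_1 = x_2.
With f(0) = 0 this makes f injective on all of ℤ_{53}, hence bijective (finite equal-size domain and codomain). In particular f is surjective.
Since f is surjective, we find the preimage of 33. The inverse of x ↦ x^29 on (ℤ_{53})^× is x ↦ x^9, because 29·9 = 261 = 5·52 + 1 ≡ 1 (mod 52) and x^{52} = 1 for x ≠ 0 (Fermat). So f⁻¹(33) = 33^9 mod 53.
Repeated squaring mod 53: 33^1 ≡ 33, 33^2 ≡ 33² = 1089 ≡ 29, 33^4 ≡ 29² = 841 ≡ 46, 33^8 ≡ 46² = 2116 ≡ 49. Since 9 = 8 + 1, 33^9 ≡ 49·33: 49·33 = 1617 ≡ 27. So 33^9 ≡ 27 (mod 53).
Hence f⁻¹(33) = 27.

27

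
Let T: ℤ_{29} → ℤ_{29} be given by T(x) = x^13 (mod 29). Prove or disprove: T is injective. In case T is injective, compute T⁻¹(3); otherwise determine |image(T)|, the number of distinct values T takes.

Since 29 is prime, the nonzero elements of ℤ_{29} form a cyclic group of order 28.
As gcd(13, 28) = 1, raising to the 13th power is a bijection on this group: if a^13 ≡ b^13 then (ab^{−1})^13 = 1, and the only element of order dividing gcd(13, 28) = 1 is 1, so a = b.
With T(0) = 0 this makes T injective on all of ℤ_{29}, hence bijective (finite equal-size domain and codomain). In particular T is injective.
Since T is injective, we find the preimage of 3. The inverse of x ↦ x^13 on (ℤ_{29})^× is x ↦ x^13, because 13·13 = 169 = 6·28 + 1 ≡ 1 (mod 28) and x^{28} = 1 for x ≠ 0 (Fermat). So T⁻¹(3) = 3^13 mod 29.
Repeated squaring mod 29: 3^1 ≡ 3, 3^2 ≡ 3² = 9, 3^4 ≡ 9² = 81 ≡ 23, 3^8 ≡ 23² = 529 ≡ 7. Since 13 = 8 + 4 + 1, 3^13 ≡ 7·23·3: 7·23 = 161 ≡ 16, then 16·3 = 48 ≡ 19. So 3^13 ≡ 19 (mod 29).
Hence T⁻¹(3) = 19.

19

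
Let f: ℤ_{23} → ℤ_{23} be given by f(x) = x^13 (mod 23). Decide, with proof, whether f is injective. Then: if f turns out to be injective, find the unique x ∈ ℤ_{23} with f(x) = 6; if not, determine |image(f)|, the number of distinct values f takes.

12

Since 23 is prime, the nonzero elements of ℤ_{23} form a cyclic group of order 22.
As gcd(13, 22) = 1, raising to the 13th power is a bijection on this group: if a^13 ≡ b^13 then (ab^{−1})^13 = 1, and the only element of order dividing gcd(13, 22) = 1 is 1, so a = b.
With f(0) = 0 this makes f injective on all of ℤ_{23}, hence bijective (finite equal-size domain and codomain). In particular f is injective.
Since f is injective, we find the preimage of 6. The inverse of x ↦ x^13 on (ℤ_{23})^× is x ↦ x^17, because 13·17 = 221 = 10·22 + 1 ≡ 1 (mod 22) and x^{22} = 1 for x ≠ 0 (Fermat). So f⁻¹(6) = 6^17 mod 23.
Repeated squaring mod 23: 6^1 ≡ 6, 6^2 ≡ 6² = 36 ≡ 13, 6^4 ≡ 13² = 169 ≡ 8, 6^8 ≡ 8² = 64 ≡ 18, 6^16 ≡ 18² = 324 ≡ 2. Since 17 = 16 + 1, 6^17 ≡ 2·6: 2·6 = 12. So 6^17 ≡ 12 (mod 23).
Hence f⁻¹(6) = 12.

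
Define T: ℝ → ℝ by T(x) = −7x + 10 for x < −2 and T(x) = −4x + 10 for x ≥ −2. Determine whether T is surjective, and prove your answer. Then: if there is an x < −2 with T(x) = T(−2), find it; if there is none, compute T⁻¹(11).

Both pieces are strictly decreasing (slopes −7 and −4), so each is injective on its own interval.
The left piece maps (−∞, −2) onto (24, ∞); the right piece maps [−2, ∞) onto (−∞, 18].
The union (24, ∞) ∪ (−∞, 18] omits the interval between 24 and 18; in particular 24 has no preimage. So T is not surjective.
Because the two images are disjoint, no x < −2 has T(x) = T(−2), so we compute T⁻¹(11): 11 lies in (−∞, 18], so solve −4x + 10 = 11: x = (11 − 10)/(−4) = −1/4.

-1/4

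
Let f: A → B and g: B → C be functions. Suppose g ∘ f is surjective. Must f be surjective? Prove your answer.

not surjective

No. Take A = {0, 1, 2}, B = {0, 1, 2, 3, 4}, C = {0}, f(a) = 0 for every a ∈ A, and g(b) = 0 for every b ∈ B.
Then g ∘ f is surjective onto {0}, but 4 ∈ B has no preimage under f, so f is not surjective.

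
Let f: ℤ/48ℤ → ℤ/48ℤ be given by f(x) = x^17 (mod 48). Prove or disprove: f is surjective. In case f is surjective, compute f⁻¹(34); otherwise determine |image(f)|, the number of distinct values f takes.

27

f(0) = 0^17 = 0.
f(6): Repeated squaring mod 48: 6^1 ≡ 6, 6^2 ≡ 6² = 36, 6^4 ≡ 36² = 1296 ≡ 0, 6^8 ≡ 0² = 0, 6^16 ≡ 0² = 0. Since 17 = 16 + 1, 6^17 ≡ 0·6: 0·6 = 0. So 6^17 ≡ 0 (mod 48).
So f(0) = f(6) = 0 while 0 ≠ 6, hence f is not injective.
A non-injective map from the 48-element set ℤ/48ℤ to itself takes at most 47 distinct values, so it cannot be surjective. Thus f is not surjective.
Since f is not surjective, we determine |image(f)|. Computing x^17 mod 48 for each x (by repeated squaring, reducing mod 48 at every step), the values f(0), f(1), …, f(47) are: 0, 1, 32, 3, 16, 5, 0, 7, 32, 9, 16, 11, 0, 13, 32, 15, 16, 17, 0, 19, 32, 21, 16, 23, 0, 25, 32, 27, 16, 29, 0, 31, 32, 33, 16, 35, 0, 37, 32, 39, 16, 41, 0, 43, 32, 45, 16, 47.
The distinct values are {0, 1, 3, 5, 7, 9, 11, 13, 15, 16, 17, 19, 21, 23, 25, 27, 29, 31, 32, 33, 35, 37, 39, 41, 43, 45, 47}; there are 27 of them.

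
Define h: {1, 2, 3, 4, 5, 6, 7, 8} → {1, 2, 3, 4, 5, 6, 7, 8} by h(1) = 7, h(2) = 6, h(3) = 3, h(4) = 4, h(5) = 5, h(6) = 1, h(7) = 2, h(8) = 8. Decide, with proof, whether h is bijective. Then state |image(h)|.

8

The values 7, 6, 3, 4, 5, 1, 2, 8 are a permutation of {1, 2, 3, 4, 5, 6, 7, 8}: each element appears exactly once.
So h is injective and surjective, hence bijective.
The image of h is {1, 2, 3, 4, 5, 6, 7, 8}, which has 8 elements.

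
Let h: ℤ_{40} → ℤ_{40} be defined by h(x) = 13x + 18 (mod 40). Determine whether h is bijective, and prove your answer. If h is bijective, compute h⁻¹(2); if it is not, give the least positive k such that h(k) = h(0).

8

Suppose h(s) = h(t) in ℤ_{40}. Then 13s + 18 ≡ 13t + 18 (mod 40), so 13(s − t) ≡ 0 (mod 40).
Since gcd(13, 40) = 1, 13 is invertible modulo 40, hence s − t ≡ 0 (mod 40), i.e. s = t.
We now compute 13⁻¹ mod 40 explicitly. Euclid's algorithm: 40 = 3·13 + 1; back-substituting gives 1 = 37·13 − 12·40, so 13⁻¹ ≡ 37 (mod 40).
For any y ∈ ℤ_{40}, x = 37(y − 18) mod 40 satisfies h(x) = 13·37(y − 18) + 18 ≡ y (since 13·37 ≡ 1 mod 40). So every y has a preimage.
Thus h is bijective.
Since h is bijective, we compute h⁻¹(2): solve 13x + 18 ≡ 2 (mod 40), i.e. 13x ≡ 24 (mod 40).
Multiplying by 13⁻¹ = 37 gives x ≡ 37·24 = 888 = 22·40 + 8 ≡ 8 (mod 40).
Check: h(8) = 13·8 + 18 = 122 = 3·40 + 2 ≡ 2 (mod 40).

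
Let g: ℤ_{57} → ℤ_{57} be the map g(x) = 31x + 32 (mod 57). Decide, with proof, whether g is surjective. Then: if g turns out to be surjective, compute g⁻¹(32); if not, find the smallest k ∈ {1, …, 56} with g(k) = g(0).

0

Since gcd(31, 57) = 1, 31 is invertible modulo 57. Euclid's algorithm: 57 = 1·31 + 26, 31 = 1·26 + 5, 26 = 5·5 + 1; back-substituting gives 1 = 46·31 − 25·57, so 31⁻¹ ≡ 46 (mod 57).
For any y ∈ ℤ_{57}, x = 46(y − 32) mod 57 satisfies g(x) = 31·46(y − 32) + 32 ≡ y (since 31·46 ≡ 1 mod 57). So every y has a preimage.
Therefore g is surjective.
Since g is surjective, we compute g⁻¹(32): solve 31x + 32 ≡ 32 (mod 57), i.e. 31x ≡ 0 (mod 57).
Multiplying by 31⁻¹ = 46 gives x ≡ 46·0 = 0 ≡ 0 (mod 57).
Check: g(0) = 31·0 + 32 = 32 ≡ 32 (mod 57).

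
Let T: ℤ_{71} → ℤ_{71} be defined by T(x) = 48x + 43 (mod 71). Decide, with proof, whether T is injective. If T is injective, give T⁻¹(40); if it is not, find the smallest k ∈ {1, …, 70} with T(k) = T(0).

If T(a) = T(b), then 48a ≡ 48b (mod 71). Because gcd(48, 71) = 1, we may cancel 48 to get a ≡ b (mod 71).
Hence T is injective.
We now compute 48⁻¹ mod 71 explicitly. Euclid's algorithm: 71 = 1·48 + 23, 48 = 2·23 + 2, 23 = 11·2 + 1; back-substituting gives 1 = 37·48 − 25·71, so 48⁻¹ ≡ 37 (mod 71).
Since T is injective, we find T⁻¹(40): we need 48x ≡ 40 − 43 ≡ 68 (mod 71). Using 48⁻¹ = 37: x ≡ 37·68 = 2516 = 35·71 + 31, so x = 31.
Check: T(31) = 48·31 + 43 = 1531 = 21·71 + 40 ≡ 40 (mod 71).

31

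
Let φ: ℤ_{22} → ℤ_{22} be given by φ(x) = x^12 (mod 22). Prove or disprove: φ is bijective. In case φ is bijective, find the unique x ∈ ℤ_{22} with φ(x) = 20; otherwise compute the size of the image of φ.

12

φ(10): Repeated squaring mod 22: 10^1 ≡ 10, 10^2 ≡ 10² = 100 ≡ 12, 10^4 ≡ 12² = 144 ≡ 12, 10^8 ≡ 12² = 144 ≡ 12. Since 12 = 8 + 4, 10^12 ≡ 12·12: 12·12 = 144 ≡ 12. So 10^12 ≡ 12 (mod 22).
φ(12): Repeated squaring mod 22: 12^1 ≡ 12, 12^2 ≡ 12² = 144 ≡ 12, 12^4 ≡ 12² = 144 ≡ 12, 12^8 ≡ 12² = 144 ≡ 12. Since 12 = 8 + 4, 12^12 ≡ 12·12: 12·12 = 144 ≡ 12. So 12^12 ≡ 12 (mod 22).
So φ(10) = φ(12) = 12 while 10 ≠ 12, so φ is not injective, hence not bijective.
Since φ is not bijective, we determine |image(φ)|. Computing x^12 mod 22 for each x (by repeated squaring, reducing mod 22 at every step), the values φ(0), φ(1), …, φ(21) are: 0, 1, 4, 9, 16, 3, 14, 5, 20, 15, 12, 11, 12, 15, 20, 5, 14, 3, 16, 9, 4, 1.
The distinct values are {0, 1, 3, 4, 5, 9, 11, 12, 14, 15, 16, 20}; there are 12 of them.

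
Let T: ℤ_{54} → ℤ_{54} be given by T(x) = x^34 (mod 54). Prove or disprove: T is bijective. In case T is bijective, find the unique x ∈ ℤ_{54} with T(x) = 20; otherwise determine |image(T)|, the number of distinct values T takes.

20

T(0) = 0^34 = 0.
T(6): Repeated squaring mod 54: 6^1 ≡ 6, 6^2 ≡ 6² = 36, 6^4 ≡ 36² = 1296 ≡ 0, 6^8 ≡ 0² = 0, 6^16 ≡ 0² = 0, 6^32 ≡ 0² = 0. Since 34 = 32 + 2, 6^34 ≡ 0·36: 0·36 = 0. So 6^34 ≡ 0 (mod 54).
So T(0) = T(6) = 0 while 0 ≠ 6, hence T is not injective, hence not bijective.
Since T is not bijective, we determine |image(T)|. Computing x^34 mod 54 for each x (by repeated squaring, reducing mod 54 at every step), the values T(0), T(1), …, T(53) are: 0, 1, 34, 27, 22, 13, 0, 43, 46, 27, 10, 25, 0, 31, 4, 27, 52, 37, 0, 19, 16, 27, 40, 49, 0, 7, 28, 27, 28, 7, 0, 49, 40, 27, 16, 19, 0, 37, 52, 27, 4, 31, 0, 25, 10, 27, 46, 43, 0, 13, 22, 27, 34, 1.
The distinct values are {0, 1, 4, 7, 10, 13, 16, 19, 22, 25, 27, 28, 31, 34, 37, 40, 43, 46, 49, 52}; there are 20 of them.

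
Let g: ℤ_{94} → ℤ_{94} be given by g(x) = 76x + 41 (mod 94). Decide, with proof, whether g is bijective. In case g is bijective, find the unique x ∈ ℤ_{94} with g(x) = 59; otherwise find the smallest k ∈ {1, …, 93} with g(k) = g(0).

47

We have gcd(76, 94) = 2 > 1. Taking a = 0 and b = 47: g(0) = 41 and g(47) = 76·47 + 41 = 3613 ≡ 41 (mod 94).
So g(0) = g(47) while 0 ≠ 47, so g is not injective, hence not bijective.
Since g is not bijective, we find the least positive k with g(k) = g(0): this means 76k ≡ 0 (mod 94), i.e. 94 ∣ 76k. Since gcd(76, 94) = 2, dividing through by 2 this holds exactly when 47 ∣ 38k, and as gcd(38, 47) = 1, exactly when 47 ∣ k.
The smallest positive such k is 47.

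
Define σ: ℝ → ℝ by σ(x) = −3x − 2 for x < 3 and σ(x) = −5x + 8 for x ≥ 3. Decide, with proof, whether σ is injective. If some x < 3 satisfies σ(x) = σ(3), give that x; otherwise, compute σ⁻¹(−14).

Both pieces are strictly decreasing (slopes −3 and −5), so each is injective on its own interval.
The left piece maps (−∞, 3) onto (−11, ∞); the right piece maps [3, ∞) onto (−∞, −7].
These images overlap. In particular σ(3) = −7 (right piece), and solving −3x − 2 = −7 on the left piece gives x = 5/3 < 3.
So σ(5/3) = σ(3) with 5/3 ≠ 3, and σ is not injective. This x = 5/3 is the requested value below 3.

5/3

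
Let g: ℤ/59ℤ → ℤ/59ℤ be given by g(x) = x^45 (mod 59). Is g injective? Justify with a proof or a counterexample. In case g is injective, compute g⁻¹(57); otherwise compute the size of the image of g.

28

Since 59 is prime, the nonzero elements of ℤ/59ℤ form a cyclic group of order 58.
As gcd(45, 58) = 1, raising to the 45th power is a bijection on this group: if x_1^45 ≡ x_2^45 then (x_1x_2^{−1})^45 = 1, and the only element of order dividing gcd(45, 58) = 1 is 1, so x_1 = x_2.
With g(0) = 0 this makes g injective on all of ℤ/59ℤ, hence bijective (finite equal-size domain and codomain). In particular g is injective.
Since g is injective, we find the preimage of 57. The inverse of x ↦ x^45 on (ℤ/59ℤ)^× is x ↦ x^49, because 45·49 = 2205 = 38·58 + 1 ≡ 1 (mod 58) and x^{58} = 1 for x ≠ 0 (Fermat). So g⁻¹(57) = 57^49 mod 59.
Repeated squaring mod 59: 57^1 ≡ 57, 57^2 ≡ 57² = 3249 ≡ 4, 57^4 ≡ 4² = 16, 57^8 ≡ 16² = 256 ≡ 20, 57^16 ≡ 20² = 400 ≡ 46, 57^32 ≡ 46² = 2116 ≡ 51. Since 49 = 32 + 16 + 1, 57^49 ≡ 51·46·57: 51·46 = 2346 ≡ 45, then 45·57 = 2565 ≡ 28. So 57^49 ≡ 28 (mod 59).
Hence g⁻¹(57) = 28.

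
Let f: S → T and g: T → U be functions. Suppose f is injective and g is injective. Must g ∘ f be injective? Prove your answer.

injective

Suppose (g ∘ f)(s) = (g ∘ f)(t), i.e. g(f(s)) = g(f(t)).
Since g is injective, f(s) = f(t). Since f is injective, s = t. Therefore g ∘ f is injective.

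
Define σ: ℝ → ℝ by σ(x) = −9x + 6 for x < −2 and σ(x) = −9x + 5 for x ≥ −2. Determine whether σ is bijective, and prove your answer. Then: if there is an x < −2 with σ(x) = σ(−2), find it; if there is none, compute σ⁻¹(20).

Both pieces are strictly decreasing (slopes −9 and −9), so each is injective on its own interval.
The left piece maps (−∞, −2) onto (24, ∞); the right piece maps [−2, ∞) onto (−∞, 23].
The images leave a gap (24 has no preimage), so σ is not surjective, hence not bijective.
Because the two images are disjoint, no x < −2 has σ(x) = σ(−2), so we compute σ⁻¹(20): 20 lies in (−∞, 23], so solve −9x + 5 = 20: x = (20 − 5)/(−9) = −5/3.

-5/3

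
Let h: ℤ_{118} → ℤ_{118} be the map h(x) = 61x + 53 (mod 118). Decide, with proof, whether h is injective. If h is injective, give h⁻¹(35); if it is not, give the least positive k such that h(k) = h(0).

50

Suppose h(x_1) = h(x_2) in ℤ_{118}. Then 61x_1 + 53 ≡ 61x_2 + 53 (mod 118), thus 61(x_1 − x_2) ≡ 0 (mod 118).
Since gcd(61, 118) = 1, 61 is invertible modulo 118, therefore x_1 − x_2 ≡ 0 (mod 118), i.e. x_1 = x_2.
Thus h is injective.
We now compute 61⁻¹ mod 118 explicitly. Euclid's algorithm: 118 = 1·61 + 57, 61 = 1·57 + 4, 57 = 14·4 + 1; back-substituting gives 1 = 89·61 − 46·118, so 61⁻¹ ≡ 89 (mod 118).
Since h is injective, we compute h⁻¹(35): solve 61x + 53 ≡ 35 (mod 118), i.e. 61x ≡ 100 (mod 118).
Multiplying by 61⁻¹ = 89 gives x ≡ 89·100 = 8900 = 75·118 + 50 ≡ 50 (mod 118).
Check: h(50) = 61·50 + 53 = 3103 = 26·118 + 35 ≡ 35 (mod 118).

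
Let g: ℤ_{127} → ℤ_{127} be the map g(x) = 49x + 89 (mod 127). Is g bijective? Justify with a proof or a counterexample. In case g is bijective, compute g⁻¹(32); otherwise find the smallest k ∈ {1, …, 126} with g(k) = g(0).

By definition, g is injective when g(u) = g(v) forces u = v.
Suppose g(u) = g(v) in ℤ_{127}. Then 49u + 89 ≡ 49v + 89 (mod 127), thus 49(u − v) ≡ 0 (mod 127).
Since gcd(49, 127) = 1, 49 is invertible modulo 127, thus u − v ≡ 0 (mod 127), i.e. u = v.
We now compute 49⁻¹ mod 127 explicitly. Euclid's algorithm: 127 = 2·49 + 29, 49 = 1·29 + 20, 29 = 1·20 + 9, 20 = 2·9 + 2, 9 = 4·2 + 1; back-substituting gives 1 = 70·49 − 27·127, so 49⁻¹ ≡ 70 (mod 127).
For any y ∈ ℤ_{127}, x = 70(y − 89) mod 127 satisfies g(x) = 49·70(y − 89) + 89 ≡ y (since 49·70 ≡ 1 mod 127). So every y has a preimage.
Thus g is bijective.
Since g is bijective, we compute g⁻¹(32): solve 49x + 89 ≡ 32 (mod 127), i.e. 49x ≡ 70 (mod 127).
Multiplying by 49⁻¹ = 70 gives x ≡ 70·70 = 4900 = 38·127 + 74 ≡ 74 (mod 127).
Check: g(74) = 49·74 + 89 = 3715 = 29·127 + 32 ≡ 32 (mod 127).

74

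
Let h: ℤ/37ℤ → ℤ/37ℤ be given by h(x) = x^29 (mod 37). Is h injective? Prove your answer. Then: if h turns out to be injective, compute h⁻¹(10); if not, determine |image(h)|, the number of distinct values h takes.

Since 37 is prime, the nonzero elements of ℤ/37ℤ form a cyclic group of order 36.
As gcd(29, 36) = 1, raising to the 29th power is a bijection on this group: if x_1^29 ≡ x_2^29 then (x_1x_2^{−1})^29 = 1, and the only element of order dividing gcd(29, 36) = 1 is 1, so x_1 = x_2.
With h(0) = 0 this makes h injective on all of ℤ/37ℤ, hence bijective (finite equal-size domain and codomain). In particular h is injective.
Since h is injective, we find the preimage of 10. The inverse of x ↦ x^29 on (ℤ/37ℤ)^× is x ↦ x^5, because 29·5 = 145 = 4·36 + 1 ≡ 1 (mod 36) and x^{36} = 1 for x ≠ 0 (Fermat). So h⁻¹(10) = 10^5 mod 37.
Repeated squaring mod 37: 10^1 ≡ 10, 10^2 ≡ 10² = 100 ≡ 26, 10^4 ≡ 26² = 676 ≡ 10. Since 5 = 4 + 1, 10^5 ≡ 10·10: 10·10 = 100 ≡ 26. So 10^5 ≡ 26 (mod 37).
Hence h⁻¹(10) = 26.

26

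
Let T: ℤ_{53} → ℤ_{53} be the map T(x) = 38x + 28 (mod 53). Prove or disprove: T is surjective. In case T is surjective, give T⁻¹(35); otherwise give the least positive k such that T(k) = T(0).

49

Recall: T is surjective if every y in the codomain equals T(x) for some x in the domain.
Since gcd(38, 53) = 1, 38 is invertible modulo 53. Euclid's algorithm: 53 = 1·38 + 15, 38 = 2·15 + 8, 15 = 1·8 + 7, 8 = 1·7 + 1; back-substituting gives 1 = 7·38 − 5·53, so 38⁻¹ ≡ 7 (mod 53).
For any y ∈ ℤ_{53}, x = 7(y − 28) mod 53 satisfies T(x) = 38·7(y − 28) + 28 ≡ y (since 38·7 ≡ 1 mod 53). So every y has a preimage.
Thus T is surjective.
Since T is surjective, we compute T⁻¹(35): solve 38x + 28 ≡ 35 (mod 53), i.e. 38x ≡ 7 (mod 53).
Multiplying by 38⁻¹ = 7 gives x ≡ 7·7 = 49 ≡ 49 (mod 53).
Check: T(49) = 38·49 + 28 = 1890 = 35·53 + 35 ≡ 35 (mod 53).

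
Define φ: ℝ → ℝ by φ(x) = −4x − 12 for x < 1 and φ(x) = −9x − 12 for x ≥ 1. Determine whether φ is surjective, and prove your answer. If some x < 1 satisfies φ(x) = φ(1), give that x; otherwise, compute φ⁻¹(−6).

Both pieces are strictly decreasing (slopes −4 and −9), so each is injective on its own interval.
The left piece maps (−∞, 1) onto (−16, ∞); the right piece maps [1, ∞) onto (−∞, −21].
The union (−16, ∞) ∪ (−∞, −21] omits the interval between −16 and −21; in particular −16 has no preimage. So φ is not surjective.
Because the two images are disjoint, no x < 1 has φ(x) = φ(1), so we compute φ⁻¹(−6): −6 lies in (−16, ∞), so solve −4x − 12 = −6: x = (−6 + 12)/(−4) = −3/2.

-3/2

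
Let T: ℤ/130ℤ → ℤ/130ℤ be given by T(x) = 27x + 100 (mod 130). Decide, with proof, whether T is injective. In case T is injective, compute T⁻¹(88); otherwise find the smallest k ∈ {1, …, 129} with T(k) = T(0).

14

Recall: T is injective if T(a) = T(b) implies a = b.
If T(a) = T(b), then 27a ≡ 27b (mod 130). Because gcd(27, 130) = 1, we may cancel 27 to get a ≡ b (mod 130).
So T is injective.
We now compute 27⁻¹ mod 130 explicitly. Euclid's algorithm: 130 = 4·27 + 22, 27 = 1·22 + 5, 22 = 4·5 + 2, 5 = 2·2 + 1; back-substituting gives 1 = 53·27 − 11·130, so 27⁻¹ ≡ 53 (mod 130).
Since T is injective, we find T⁻¹(88): we need 27x ≡ 88 − 100 ≡ 118 (mod 130). Using 27⁻¹ = 53: x ≡ 53·118 = 6254 = 48·130 + 14, so x = 14.
Check: T(14) = 27·14 + 100 = 478 = 3·130 + 88 ≡ 88 (mod 130).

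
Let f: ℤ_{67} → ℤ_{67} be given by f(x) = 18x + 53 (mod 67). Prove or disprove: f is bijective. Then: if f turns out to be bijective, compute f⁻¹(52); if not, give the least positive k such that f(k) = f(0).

26

Recall that f is injective if f(a) = f(b) implies a = b.
Suppose f(a) = f(b) in ℤ_{67}. Then 18a + 53 ≡ 18b + 53 (mod 67), hence 18(a − b) ≡ 0 (mod 67).
Since gcd(18, 67) = 1, 18 is invertible modulo 67, thus a − b ≡ 0 (mod 67), i.e. a = b.
We now compute 18⁻¹ mod 67 explicitly. Euclid's algorithm: 67 = 3·18 + 13, 18 = 1·13 + 5, 13 = 2·5 + 3, 5 = 1·3 + 2, 3 = 1·2 + 1; back-substituting gives 1 = 41·18 − 11·67, so 18⁻¹ ≡ 41 (mod 67).
For any y ∈ ℤ_{67}, x = 41(y − 53) mod 67 satisfies f(x) = 18·41(y − 53) + 53 ≡ y (since 18·41 ≡ 1 mod 67). So every y has a preimage.
Thus f is bijective.
Since f is bijective, we compute f⁻¹(52): solve 18x + 53 ≡ 52 (mod 67), i.e. 18x ≡ 66 (mod 67).
Multiplying by 18⁻¹ = 41 gives x ≡ 41·66 = 2706 = 40·67 + 26 ≡ 26 (mod 67).
Check: f(26) = 18·26 + 53 = 521 = 7·67 + 52 ≡ 52 (mod 67).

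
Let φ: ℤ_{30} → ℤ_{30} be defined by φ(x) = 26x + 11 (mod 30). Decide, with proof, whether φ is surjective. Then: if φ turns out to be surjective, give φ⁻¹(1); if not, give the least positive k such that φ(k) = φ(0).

Since gcd(26, 30) = 2, we have 26x ≡ 0 (mod 2) for all x, so φ(x) ≡ 1 (mod 2).
But 0 ≢ 1 (mod 2), so 0 ∈ ℤ_{30} has no preimage. Therefore φ is not surjective.
Since φ is not surjective, we find the least positive k with φ(k) = φ(0): this means 26k ≡ 0 (mod 30), i.e. 30 ∣ 26k. Since gcd(26, 30) = 2, dividing through by 2 this holds exactly when 15 ∣ 13k, and as gcd(13, 15) = 1, exactly when 15 ∣ k.
The smallest positive such k is 15.

15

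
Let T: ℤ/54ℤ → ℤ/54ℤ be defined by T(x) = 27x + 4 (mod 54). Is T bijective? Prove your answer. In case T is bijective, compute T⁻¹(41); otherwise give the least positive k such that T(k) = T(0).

Recall: injectivity means: for all a, b in the domain, T(a) = T(b) implies a = b.
We have gcd(27, 54) = 27 > 1. Taking a = 0 and b = 2: T(0) = 4 and T(2) = 27·2 + 4 = 58 ≡ 4 (mod 54).
So T(0) = T(2) while 0 ≠ 2, therefore T is not injective, hence not bijective.
Since T is not bijective, we find the least positive k with T(k) = T(0): this means 27k ≡ 0 (mod 54), i.e. 54 ∣ 27k. Since gcd(27, 54) = 27, dividing through by 27 this holds exactly when 2 ∣ k.
The smallest positive such k is 2.

2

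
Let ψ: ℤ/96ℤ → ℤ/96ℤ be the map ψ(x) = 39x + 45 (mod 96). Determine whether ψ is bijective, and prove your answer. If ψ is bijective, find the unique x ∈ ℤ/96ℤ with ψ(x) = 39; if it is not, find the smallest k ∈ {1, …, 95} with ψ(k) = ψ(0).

32

We have gcd(39, 96) = 3 > 1. Taking x_1 = 0 and x_2 = 32: ψ(0) = 45 and ψ(32) = 39·32 + 45 = 1293 ≡ 45 (mod 96).
So ψ(0) = ψ(32) while 0 ≠ 32, so ψ is not injective, hence not bijective.
Since ψ is not bijective, we find the least positive k with ψ(k) = ψ(0): this means 39k ≡ 0 (mod 96), i.e. 96 ∣ 39k. Since gcd(39, 96) = 3, dividing through by 3 this holds exactly when 32 ∣ 13k, and as gcd(13, 32) = 1, exactly when 32 ∣ k.
The smallest positive such k is 32.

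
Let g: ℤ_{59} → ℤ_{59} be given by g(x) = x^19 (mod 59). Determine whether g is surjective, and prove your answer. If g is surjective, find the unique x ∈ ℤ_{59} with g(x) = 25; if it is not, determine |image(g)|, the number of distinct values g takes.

53

Since 59 is prime, the nonzero elements of ℤ_{59} form a cyclic group of order 58.
As gcd(19, 58) = 1, raising to the 19th power is a bijection on this group: if a^19 ≡ b^19 then (ab^{−1})^19 = 1, and the only element of order dividing gcd(19, 58) = 1 is 1, so a = b.
With g(0) = 0 this makes g injective on all of ℤ_{59}, hence bijective (finite equal-size domain and codomain). In particular g is surjective.
Since g is surjective, we find the preimage of 25. The inverse of x ↦ x^19 on (ℤ_{59})^× is x ↦ x^55, because 19·55 = 1045 = 18·58 + 1 ≡ 1 (mod 58) and x^{58} = 1 for x ≠ 0 (Fermat). So g⁻¹(25) = 25^55 mod 59.
Repeated squaring mod 59: 25^1 ≡ 25, 25^2 ≡ 25² = 625 ≡ 35, 25^4 ≡ 35² = 1225 ≡ 45, 25^8 ≡ 45² = 2025 ≡ 19, 25^16 ≡ 19² = 361 ≡ 7, 25^32 ≡ 7² = 49. Since 55 = 32 + 16 + 4 + 2 + 1, 25^55 ≡ 49·7·45·35·25: 49·7 = 343 ≡ 48, then 48·45 = 2160 ≡ 36, then 36·35 = 1260 ≡ 21, then 21·25 = 525 ≡ 53. So 25^55 ≡ 53 (mod 59).
Hence g⁻¹(25) = 53.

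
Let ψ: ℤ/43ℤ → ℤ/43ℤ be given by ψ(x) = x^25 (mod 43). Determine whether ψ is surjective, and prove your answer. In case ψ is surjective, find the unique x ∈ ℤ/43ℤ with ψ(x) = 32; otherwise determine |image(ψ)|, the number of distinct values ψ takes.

Since 43 is prime, the nonzero elements of ℤ/43ℤ form a cyclic group of order 42.
As gcd(25, 42) = 1, raising to the 25th power is a bijection on this group: if s^25 ≡ t^25 then (st^{−1})^25 = 1, and the only element of order dividing gcd(25, 42) = 1 is 1, so s = t.
With ψ(0) = 0 this makes ψ injective on all of ℤ/43ℤ, hence bijective (finite equal-size domain and codomain). In particular ψ is surjective.
Since ψ is surjective, we find the preimage of 32. The inverse of x ↦ x^25 on (ℤ/43ℤ)^× is x ↦ x^37, because 25·37 = 925 = 22·42 + 1 ≡ 1 (mod 42) and x^{42} = 1 for x ≠ 0 (Fermat). So ψ⁻¹(32) = 32^37 mod 43.
Repeated squaring mod 43: 32^1 ≡ 32, 32^2 ≡ 32² = 1024 ≡ 35, 32^4 ≡ 35² = 1225 ≡ 21, 32^8 ≡ 21² = 441 ≡ 11, 32^16 ≡ 11² = 121 ≡ 35, 32^32 ≡ 35² = 1225 ≡ 21. Since 37 = 32 + 4 + 1, 32^37 ≡ 21·21·32: 21·21 = 441 ≡ 11, then 11·32 = 352 ≡ 8. So 32^37 ≡ 8 (mod 43).
Hence ψ⁻¹(32) = 8.

8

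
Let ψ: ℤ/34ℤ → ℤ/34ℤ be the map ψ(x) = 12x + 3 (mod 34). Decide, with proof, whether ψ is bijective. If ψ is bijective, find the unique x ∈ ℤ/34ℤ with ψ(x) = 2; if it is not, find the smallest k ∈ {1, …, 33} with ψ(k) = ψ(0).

We have gcd(12, 34) = 2 > 1. Taking x_1 = 0 and x_2 = 17: ψ(0) = 3 and ψ(17) = 12·17 + 3 = 207 ≡ 3 (mod 34).
So ψ(0) = ψ(17) while 0 ≠ 17, thus ψ is not injective, hence not bijective.
Since ψ is not bijective, we find the least positive k with ψ(k) = ψ(0): this means 12k ≡ 0 (mod 34), i.e. 34 ∣ 12k. Since gcd(12, 34) = 2, dividing through by 2 this holds exactly when 17 ∣ 6k, and as gcd(6, 17) = 1, exactly when 17 ∣ k.
The smallest positive such k is 17.

17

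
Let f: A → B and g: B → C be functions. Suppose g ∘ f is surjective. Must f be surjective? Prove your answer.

not surjective

No. Take A = {1}, B = {1, 2, 3, 4}, C = {1}, f(a) = 1 for every a ∈ A, and g(b) = 1 for every b ∈ B.
Then g ∘ f is surjective onto {1}, but 4 ∈ B has no preimage under f, so f is not surjective.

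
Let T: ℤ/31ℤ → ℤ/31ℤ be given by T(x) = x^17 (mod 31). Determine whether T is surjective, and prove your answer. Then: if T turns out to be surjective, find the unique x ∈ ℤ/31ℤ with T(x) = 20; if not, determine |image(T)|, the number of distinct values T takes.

19

Since 31 is prime, the nonzero elements of ℤ/31ℤ form a cyclic group of order 30.
As gcd(17, 30) = 1, raising to the 17th power is a bijection on this group: if a^17 ≡ b^17 then (ab^{−1})^17 = 1, and the only element of order dividing gcd(17, 30) = 1 is 1, so a = b.
With T(0) = 0 this makes T injective on all of ℤ/31ℤ, hence bijective (finite equal-size domain and codomain). In particular T is surjective.
Since T is surjective, we find the preimage of 20. The inverse of x ↦ x^17 on (ℤ/31ℤ)^× is x ↦ x^23, because 17·23 = 391 = 13·30 + 1 ≡ 1 (mod 30) and x^{30} = 1 for x ≠ 0 (Fermat). So T⁻¹(20) = 20^23 mod 31.
Repeated squaring mod 31: 20^1 ≡ 20, 20^2 ≡ 20² = 400 ≡ 28, 20^4 ≡ 28² = 784 ≡ 9, 20^8 ≡ 9² = 81 ≡ 19, 20^16 ≡ 19² = 361 ≡ 20. Since 23 = 16 + 4 + 2 + 1, 20^23 ≡ 20·9·28·20: 20·9 = 180 ≡ 25, then 25·28 = 700 ≡ 18, then 18·20 = 360 ≡ 19. So 20^23 ≡ 19 (mod 31).
Hence T⁻¹(20) = 19.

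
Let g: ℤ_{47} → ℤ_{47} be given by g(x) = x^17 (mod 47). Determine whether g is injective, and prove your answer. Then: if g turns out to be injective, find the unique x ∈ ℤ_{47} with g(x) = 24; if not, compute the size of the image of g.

Since 47 is prime, the nonzero elements of ℤ_{47} form a cyclic group of order 46.
As gcd(17, 46) = 1, raising to the 17th power is a bijection on this group: if u^17 ≡ v^17 then (uv^{−1})^17 = 1, and the only element of order dividing gcd(17, 46) = 1 is 1, so u = v.
With g(0) = 0 this makes g injective on all of ℤ_{47}, hence bijective (finite equal-size domain and codomain). In particular g is injective.
Since g is injective, we find the preimage of 24. The inverse of x ↦ x^17 on (ℤ_{47})^× is x ↦ x^19, because 17·19 = 323 = 7·46 + 1 ≡ 1 (mod 46) and x^{46} = 1 for x ≠ 0 (Fermat). So g⁻¹(24) = 24^19 mod 47.
Repeated squaring mod 47: 24^1 ≡ 24, 24^2 ≡ 24² = 576 ≡ 12, 24^4 ≡ 12² = 144 ≡ 3, 24^8 ≡ 3² = 9, 24^16 ≡ 9² = 81 ≡ 34. Since 19 = 16 + 2 + 1, 24^19 ≡ 34·12·24: 34·12 = 408 ≡ 32, then 32·24 = 768 ≡ 16. So 24^19 ≡ 16 (mod 47).
Hence g⁻¹(24) = 16.

16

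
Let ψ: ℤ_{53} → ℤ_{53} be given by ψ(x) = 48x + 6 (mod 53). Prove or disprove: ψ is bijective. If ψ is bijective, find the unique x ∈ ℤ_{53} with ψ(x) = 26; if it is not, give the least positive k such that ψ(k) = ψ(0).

Recall: ψ is injective if ψ(x_1) = ψ(x_2) implies x_1 = x_2.
If ψ(x_1) = ψ(x_2), then 48x_1 ≡ 48x_2 (mod 53). Because gcd(48, 53) = 1, we may cancel 48 to get x_1 ≡ x_2 (mod 53).
We now compute 48⁻¹ mod 53 explicitly. Euclid's algorithm: 53 = 1·48 + 5, 48 = 9·5 + 3, 5 = 1·3 + 2, 3 = 1·2 + 1; back-substituting gives 1 = 21·48 − 19·53, so 48⁻¹ ≡ 21 (mod 53).
For any y ∈ ℤ_{53}, x = 21(y − 6) mod 53 satisfies ψ(x) = 48·21(y − 6) + 6 ≡ y (since 48·21 ≡ 1 mod 53). So every y has a preimage.
Thus ψ is bijective.
Since ψ is bijective, we find ψ⁻¹(26): we need 48x ≡ 26 − 6 ≡ 20 (mod 53). Using 48⁻¹ = 21: x ≡ 21·20 = 420 = 7·53 + 49, so x = 49.
Check: ψ(49) = 48·49 + 6 = 2358 = 44·53 + 26 ≡ 26 (mod 53).

49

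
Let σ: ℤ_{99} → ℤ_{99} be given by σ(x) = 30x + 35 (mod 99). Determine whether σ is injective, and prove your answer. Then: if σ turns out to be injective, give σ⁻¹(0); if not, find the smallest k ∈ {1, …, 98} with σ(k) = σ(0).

We have gcd(30, 99) = 3 > 1. Taking u = 0 and v = 33: σ(0) = 35 and σ(33) = 30·33 + 35 = 1025 ≡ 35 (mod 99).
So σ(0) = σ(33) while 0 ≠ 33, thus σ is not injective.
Since σ is not injective, we find the least positive k with σ(k) = σ(0): this means 30k ≡ 0 (mod 99), i.e. 99 ∣ 30k. Since gcd(30, 99) = 3, dividing through by 3 this holds exactly when 33 ∣ 10k, and as gcd(10, 33) = 1, exactly when 33 ∣ k.
The smallest positive such k is 33.

33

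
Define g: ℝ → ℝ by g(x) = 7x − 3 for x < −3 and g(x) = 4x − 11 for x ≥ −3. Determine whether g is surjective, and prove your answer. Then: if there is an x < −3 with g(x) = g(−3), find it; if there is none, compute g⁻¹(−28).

-25/7

Both pieces are strictly increasing (slopes 7 and 4), so each is injective on its own interval.
The left piece maps (−∞, −3) onto (−∞, −24); the right piece maps [−3, ∞) onto [−23, ∞).
The union (−∞, −24) ∪ [−23, ∞) omits the interval between −24 and −23; in particular −24 has no preimage. So g is not surjective.
Because the two images are disjoint, no x < −3 has g(x) = g(−3), so we compute g⁻¹(−28): −28 lies in (−∞, −24), so solve 7x − 3 = −28: x = (−28 + 3)/7 = −25/7.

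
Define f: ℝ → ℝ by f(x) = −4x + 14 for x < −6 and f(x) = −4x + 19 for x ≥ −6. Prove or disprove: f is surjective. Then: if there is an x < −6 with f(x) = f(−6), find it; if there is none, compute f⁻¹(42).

Both pieces are strictly decreasing (slopes −4 and −4), so each is injective on its own interval.
The left piece maps (−∞, −6) onto (38, ∞); the right piece maps [−6, ∞) onto (−∞, 43].
The union (38, ∞) ∪ (−∞, 43] covers ℝ, so f is surjective.
For the follow-up: the images overlap, so an x < −6 with f(x) = f(−6) exists. f(−6) = 43; solving −4x + 14 = 43 for x < −6 gives x = (43 − 14)/(−4) = −29/4.

-29/4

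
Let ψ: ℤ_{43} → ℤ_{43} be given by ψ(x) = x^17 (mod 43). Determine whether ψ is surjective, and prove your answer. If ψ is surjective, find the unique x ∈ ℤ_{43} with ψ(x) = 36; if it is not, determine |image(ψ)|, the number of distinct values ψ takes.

6

Since 43 is prime, the nonzero elements of ℤ_{43} form a cyclic group of order 42.
As gcd(17, 42) = 1, raising to the 17th power is a bijection on this group: if u^17 ≡ v^17 then (uv^{−1})^17 = 1, and the only element of order dividing gcd(17, 42) = 1 is 1, so u = v.
With ψ(0) = 0 this makes ψ injective on all of ℤ_{43}, hence bijective (finite equal-size domain and codomain). In particular ψ is surjective.
Since ψ is surjective, we find the preimage of 36. The inverse of x ↦ x^17 on (ℤ_{43})^× is x ↦ x^5, because 17·5 = 85 = 2·42 + 1 ≡ 1 (mod 42) and x^{42} = 1 for x ≠ 0 (Fermat). So ψ⁻¹(36) = 36^5 mod 43.
Repeated squaring mod 43: 36^1 ≡ 36, 36^2 ≡ 36² = 1296 ≡ 6, 36^4 ≡ 6² = 36. Since 5 = 4 + 1, 36^5 ≡ 36·36: 36·36 = 1296 ≡ 6. So 36^5 ≡ 6 (mod 43).
Hence ψ⁻¹(36) = 6.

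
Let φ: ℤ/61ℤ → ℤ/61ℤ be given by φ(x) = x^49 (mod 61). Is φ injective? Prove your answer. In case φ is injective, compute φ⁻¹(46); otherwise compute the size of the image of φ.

5

Since 61 is prime, the nonzero elements of ℤ/61ℤ form a cyclic group of order 60.
As gcd(49, 60) = 1, raising to the 49th power is a bijection on this group: if x_1^49 ≡ x_2^49 then (x_1x_2^{−1})^49 = 1, and the only element of order dividing gcd(49, 60) = 1 is 1, so x_1 = x_2.
With φ(0) = 0 this makes φ injective on all of ℤ/61ℤ, hence bijective (finite equal-size domain and codomain). In particular φ is injective.
Since φ is injective, we find the preimage of 46. The inverse of x ↦ x^49 on (ℤ/61ℤ)^× is x ↦ x^49, because 49·49 = 2401 = 40·60 + 1 ≡ 1 (mod 60) and x^{60} = 1 for x ≠ 0 (Fermat). So φ⁻¹(46) = 46^49 mod 61.
Repeated squaring mod 61: 46^1 ≡ 46, 46^2 ≡ 46² = 2116 ≡ 42, 46^4 ≡ 42² = 1764 ≡ 56, 46^8 ≡ 56² = 3136 ≡ 25, 46^16 ≡ 25² = 625 ≡ 15, 46^32 ≡ 15² = 225 ≡ 42. Since 49 = 32 + 16 + 1, 46^49 ≡ 42·15·46: 42·15 = 630 ≡ 20, then 20·46 = 920 ≡ 5. So 46^49 ≡ 5 (mod 61).
Hence φ⁻¹(46) = 5.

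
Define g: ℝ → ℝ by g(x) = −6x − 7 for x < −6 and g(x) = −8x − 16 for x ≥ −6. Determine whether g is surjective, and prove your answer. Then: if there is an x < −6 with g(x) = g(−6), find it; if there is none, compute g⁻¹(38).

-13/2

Both pieces are strictly decreasing (slopes −6 and −8), so each is injective on its own interval.
The left piece maps (−∞, −6) onto (29, ∞); the right piece maps [−6, ∞) onto (−∞, 32].
The union (29, ∞) ∪ (−∞, 32] covers ℝ, so g is surjective.
For the follow-up: the images overlap, so an x < −6 with g(x) = g(−6) exists. g(−6) = 32; solving −6x − 7 = 32 for x < −6 gives x = (32 + 7)/(−6) = −13/2.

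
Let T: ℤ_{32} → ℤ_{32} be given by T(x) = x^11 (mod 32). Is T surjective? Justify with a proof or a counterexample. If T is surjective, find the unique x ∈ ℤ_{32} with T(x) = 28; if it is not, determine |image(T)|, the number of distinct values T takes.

17

T(0) = 0^11 = 0.
T(2): Repeated squaring mod 32: 2^1 ≡ 2, 2^2 ≡ 2² = 4, 2^4 ≡ 4² = 16, 2^8 ≡ 16² = 256 ≡ 0. Since 11 = 8 + 2 + 1, 2^11 ≡ 0·4·2: 0·4 = 0, then 0·2 = 0. So 2^11 ≡ 0 (mod 32).
So T(0) = T(2) = 0 while 0 ≠ 2, so T is not injective.
A non-injective map from the 32-element set ℤ_{32} to itself takes at most 31 distinct values, so it cannot be surjective. Hence T is not surjective.
Since T is not surjective, we determine |image(T)|. Computing x^11 mod 32 for each x (by repeated squaring, reducing mod 32 at every step), the values T(0), T(1), …, T(31) are: 0, 1, 0, 27, 0, 29, 0, 23, 0, 25, 0, 19, 0, 21, 0, 15, 0, 17, 0, 11, 0, 13, 0, 7, 0, 9, 0, 3, 0, 5, 0, 31.
The distinct values are {0, 1, 3, 5, 7, 9, 11, 13, 15, 17, 19, 21, 23, 25, 27, 29, 31}; there are 17 of them.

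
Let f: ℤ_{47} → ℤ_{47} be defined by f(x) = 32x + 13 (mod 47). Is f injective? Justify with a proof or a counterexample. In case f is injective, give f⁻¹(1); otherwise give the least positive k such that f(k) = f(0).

Suppose f(u) = f(v) in ℤ_{47}. Then 32u + 13 ≡ 32v + 13 (mod 47), so 32(u − v) ≡ 0 (mod 47).
Since gcd(32, 47) = 1, 32 is invertible modulo 47, so u − v ≡ 0 (mod 47), i.e. u = v.
So f is injective.
We now compute 32⁻¹ mod 47 explicitly. Euclid's algorithm: 47 = 1·32 + 15, 32 = 2·15 + 2, 15 = 7·2 + 1; back-substituting gives 1 = 25·32 − 17·47, so 32⁻¹ ≡ 25 (mod 47).
Since f is injective, we compute f⁻¹(1): solve 32x + 13 ≡ 1 (mod 47), i.e. 32x ≡ 35 (mod 47).
Multiplying by 32⁻¹ = 25 gives x ≡ 25·35 = 875 = 18·47 + 29 ≡ 29 (mod 47).
Check: f(29) = 32·29 + 13 = 941 = 20·47 + 1 ≡ 1 (mod 47).

29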